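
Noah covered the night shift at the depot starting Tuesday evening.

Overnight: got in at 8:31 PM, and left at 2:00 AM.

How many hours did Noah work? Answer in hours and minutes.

Overnight: 8:31 PM → midnight = 3 h 29 min; midnight → 2:00 AM = 2 h 0 min; span 5 h 29 min

5 h 29 min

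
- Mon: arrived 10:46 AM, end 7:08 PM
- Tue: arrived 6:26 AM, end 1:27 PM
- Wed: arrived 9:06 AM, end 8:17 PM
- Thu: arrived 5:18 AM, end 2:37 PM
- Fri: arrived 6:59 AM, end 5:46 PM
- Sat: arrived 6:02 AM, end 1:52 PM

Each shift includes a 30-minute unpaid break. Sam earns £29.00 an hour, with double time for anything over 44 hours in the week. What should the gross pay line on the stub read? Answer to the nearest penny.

Mon: 10:46 AM–7:08 PM = 8 h 22 min; less 30 min break → 7 h 52 min
Tue: 6:26 AM–1:27 PM = 7 h 1 min; less 30 min break → 6 h 31 min
Wed: 9:06 AM–8:17 PM = 11 h 11 min; less 30 min break → 10 h 41 min
Thu: 5:18 AM–2:37 PM = 9 h 19 min; less 30 min break → 8 h 49 min
Fri: 6:59 AM–5:46 PM = 10 h 47 min; less 30 min break → 10 h 17 min
Sat: 6:02 AM–1:52 PM = 7 h 50 min; less 30 min break → 7 h 20 min
Total worked: 51 h 30 min = 3090 min.
Regular 44 h 0 min = 2640 min at £29.00/h; overtime 7 h 30 min = 450 min at £58.00/h.
Pay = (2640 × £29.00 + 450 × £58.00) ÷ 60 = £1711.00.

£1711.00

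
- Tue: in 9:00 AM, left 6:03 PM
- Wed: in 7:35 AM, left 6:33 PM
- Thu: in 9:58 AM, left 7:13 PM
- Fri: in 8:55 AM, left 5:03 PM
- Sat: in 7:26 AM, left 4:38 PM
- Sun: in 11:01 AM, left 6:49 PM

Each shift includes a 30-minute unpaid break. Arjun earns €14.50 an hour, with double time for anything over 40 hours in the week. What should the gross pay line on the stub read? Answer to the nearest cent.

€910.60

Tue: 9:00 AM–6:03 PM = 9 h 3 min; less 30 min break → 8 h 33 min
Wed: 7:35 AM–6:33 PM = 10 h 58 min; less 30 min break → 10 h 28 min
Thu: 9:58 AM–7:13 PM = 9 h 15 min; less 30 min break → 8 h 45 min
Fri: 8:55 AM–5:03 PM = 8 h 8 min; less 30 min break → 7 h 38 min
Sat: 7:26 AM–4:38 PM = 9 h 12 min; less 30 min break → 8 h 42 min
Sun: 11:01 AM–6:49 PM = 7 h 48 min; less 30 min break → 7 h 18 min
Total worked: 51 h 24 min = 3084 min.
Regular 40 h 0 min = 2400 min at €14.50/h; overtime 11 h 24 min = 684 min at €29.00/h.
Pay = (2400 × €14.50 + 684 × €29.00) ÷ 60 = €910.60.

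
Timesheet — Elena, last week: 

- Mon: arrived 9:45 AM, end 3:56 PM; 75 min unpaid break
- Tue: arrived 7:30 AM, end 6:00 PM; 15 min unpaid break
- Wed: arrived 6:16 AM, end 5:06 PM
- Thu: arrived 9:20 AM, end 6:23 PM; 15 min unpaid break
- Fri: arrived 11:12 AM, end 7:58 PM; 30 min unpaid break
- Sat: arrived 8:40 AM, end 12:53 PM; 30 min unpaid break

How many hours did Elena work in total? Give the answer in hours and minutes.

Mon: 9:45 AM–3:56 PM = 6 h 11 min; less 75 min break → 4 h 56 min
Tue: 7:30 AM–6:00 PM = 10 h 30 min; less 15 min break → 10 h 15 min
Wed: 6:16 AM–5:06 PM = 10 h 50 min
Thu: 9:20 AM–6:23 PM = 9 h 3 min; less 15 min break → 8 h 48 min
Fri: 11:12 AM–7:58 PM = 8 h 46 min; less 30 min break → 8 h 16 min
Sat: 8:40 AM–12:53 PM = 4 h 13 min; less 30 min break → 3 h 43 min
Total: 4 h 56 min + 10 h 15 min + 10 h 50 min + 8 h 48 min + 8 h 16 min + 3 h 43 min = 46 h 48 min.

46 h 48 min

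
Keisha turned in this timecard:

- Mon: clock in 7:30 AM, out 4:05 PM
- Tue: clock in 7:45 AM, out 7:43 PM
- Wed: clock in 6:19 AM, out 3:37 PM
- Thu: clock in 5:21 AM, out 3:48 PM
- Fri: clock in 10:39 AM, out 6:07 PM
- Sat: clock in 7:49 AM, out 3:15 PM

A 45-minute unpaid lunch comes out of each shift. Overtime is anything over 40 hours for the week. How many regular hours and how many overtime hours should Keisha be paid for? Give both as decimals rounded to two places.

Regular 40.00 hours, overtime 10.70 hours

Mon: 7:30 AM–4:05 PM = 8 h 35 min; less 45 min break → 7 h 50 min
Tue: 7:45 AM–7:43 PM = 11 h 58 min; less 45 min break → 11 h 13 min
Wed: 6:19 AM–3:37 PM = 9 h 18 min; less 45 min break → 8 h 33 min
Thu: 5:21 AM–3:48 PM = 10 h 27 min; less 45 min break → 9 h 42 min
Fri: 10:39 AM–6:07 PM = 7 h 28 min; less 45 min break → 6 h 43 min
Sat: 7:49 AM–3:15 PM = 7 h 26 min; less 45 min break → 6 h 41 min
Total worked: 50 h 42 min = 50.70 h.
Threshold 40 h → overtime 10 h 42 min, regular 40 h 0 min.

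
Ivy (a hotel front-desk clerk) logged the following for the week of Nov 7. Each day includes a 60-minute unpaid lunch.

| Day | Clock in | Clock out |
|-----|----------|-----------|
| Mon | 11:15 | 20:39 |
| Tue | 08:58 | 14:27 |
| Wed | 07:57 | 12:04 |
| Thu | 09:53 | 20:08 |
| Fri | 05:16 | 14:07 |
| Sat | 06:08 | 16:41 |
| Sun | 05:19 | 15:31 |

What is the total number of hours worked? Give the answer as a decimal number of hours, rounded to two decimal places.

Mon: 11:15–20:39 = 9 h 24 min; less 60 min break → 8 h 24 min
Tue: 08:58–14:27 = 5 h 29 min; less 60 min break → 4 h 29 min
Wed: 07:57–12:04 = 4 h 7 min; less 60 min break → 3 h 7 min
Thu: 09:53–20:08 = 10 h 15 min; less 60 min break → 9 h 15 min
Fri: 05:16–14:07 = 8 h 51 min; less 60 min break → 7 h 51 min
Sat: 06:08–16:41 = 10 h 33 min; less 60 min break → 9 h 33 min
Sun: 05:19–15:31 = 10 h 12 min; less 60 min break → 9 h 12 min
Total: 8 h 24 min + 4 h 29 min + 3 h 7 min + 9 h 15 min + 7 h 51 min + 9 h 33 min + 9 h 12 min = 51 h 51 min.

51.85 hours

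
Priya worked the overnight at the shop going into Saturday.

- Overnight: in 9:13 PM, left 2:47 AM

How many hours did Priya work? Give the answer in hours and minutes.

Overnight: 9:13 PM → midnight = 2 h 47 min; midnight → 2:47 AM = 2 h 47 min; span 5 h 34 min

5 h 34 min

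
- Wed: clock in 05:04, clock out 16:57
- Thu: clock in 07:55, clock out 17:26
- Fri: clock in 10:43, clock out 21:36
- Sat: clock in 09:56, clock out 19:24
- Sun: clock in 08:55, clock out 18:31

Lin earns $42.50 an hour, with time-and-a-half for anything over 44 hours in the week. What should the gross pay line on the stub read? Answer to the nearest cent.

Wed: 05:04–16:57 = 11 h 53 min
Thu: 07:55–17:26 = 9 h 31 min
Fri: 10:43–21:36 = 10 h 53 min
Sat: 09:56–19:24 = 9 h 28 min
Sun: 08:55–18:31 = 9 h 36 min
Total worked: 51 h 21 min = 3081 min.
Regular 44 h 0 min = 2640 min at $42.50/h; overtime 7 h 21 min = 441 min at $63.75/h.
Pay = (2640 × $42.50 + 441 × $63.75) ÷ 60 = $2338.56.

$2338.56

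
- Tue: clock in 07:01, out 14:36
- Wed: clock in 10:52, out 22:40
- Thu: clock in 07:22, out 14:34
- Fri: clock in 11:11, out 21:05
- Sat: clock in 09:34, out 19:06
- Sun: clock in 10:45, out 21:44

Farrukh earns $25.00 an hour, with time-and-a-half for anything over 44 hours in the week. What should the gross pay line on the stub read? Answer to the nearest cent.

Tue: 07:01–14:36 = 7 h 35 min
Wed: 10:52–22:40 = 11 h 48 min
Thu: 07:22–14:34 = 7 h 12 min
Fri: 11:11–21:05 = 9 h 54 min
Sat: 09:34–19:06 = 9 h 32 min
Sun: 10:45–21:44 = 10 h 59 min
Total worked: 57 h 0 min = 3420 min.
Regular 44 h 0 min = 2640 min at $25.00/h; overtime 13 h 0 min = 780 min at $37.50/h.
Pay = (2640 × $25.00 + 780 × $37.50) ÷ 60 = $1587.50.

$1587.50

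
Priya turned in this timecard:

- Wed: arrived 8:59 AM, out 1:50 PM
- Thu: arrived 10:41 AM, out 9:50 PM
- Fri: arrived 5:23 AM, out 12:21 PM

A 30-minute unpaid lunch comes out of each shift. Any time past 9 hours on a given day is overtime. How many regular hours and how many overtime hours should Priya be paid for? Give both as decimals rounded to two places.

Regular 19.82 hours, overtime 1.65 hours

Wed: 8:59 AM–1:50 PM = 4 h 51 min; less 30 min break → 4 h 21 min
Thu: 10:41 AM–9:50 PM = 11 h 9 min; less 30 min break → 10 h 39 min
Fri: 5:23 AM–12:21 PM = 6 h 58 min; less 30 min break → 6 h 28 min
Wed reg 4 h 21 min / OT 0 h 0 min; Thu reg 9 h 0 min / OT 1 h 39 min; Fri reg 6 h 28 min / OT 0 h 0 min.
Totals: regular 19 h 49 min, overtime 1 h 39 min.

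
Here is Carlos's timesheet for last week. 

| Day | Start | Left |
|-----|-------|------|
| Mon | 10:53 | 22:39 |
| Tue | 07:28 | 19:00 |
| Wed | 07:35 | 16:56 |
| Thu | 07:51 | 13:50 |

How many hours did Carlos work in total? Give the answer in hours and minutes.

Mon: 10:53–22:39 = 11 h 46 min
Tue: 07:28–19:00 = 11 h 32 min
Wed: 07:35–16:56 = 9 h 21 min
Thu: 07:51–13:50 = 5 h 59 min
Total: 11 h 46 min + 11 h 32 min + 9 h 21 min + 5 h 59 min = 38 h 38 min.

38 h 38 min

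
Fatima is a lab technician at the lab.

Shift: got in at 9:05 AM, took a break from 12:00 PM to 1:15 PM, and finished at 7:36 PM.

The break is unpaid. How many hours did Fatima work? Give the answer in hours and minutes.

Shift: 9:05 AM–7:36 PM = 10 h 31 min; less 75 min break → 9 h 16 min

9 h 16 min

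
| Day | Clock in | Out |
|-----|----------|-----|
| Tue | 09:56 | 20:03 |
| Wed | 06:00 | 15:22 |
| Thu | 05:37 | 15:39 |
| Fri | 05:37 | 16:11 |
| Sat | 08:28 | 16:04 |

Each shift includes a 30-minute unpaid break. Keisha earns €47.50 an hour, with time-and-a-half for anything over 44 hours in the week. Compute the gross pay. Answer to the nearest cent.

€2174.31

Tue: 09:56–20:03 = 10 h 7 min; less 30 min break → 9 h 37 min
Wed: 06:00–15:22 = 9 h 22 min; less 30 min break → 8 h 52 min
Thu: 05:37–15:39 = 10 h 2 min; less 30 min break → 9 h 32 min
Fri: 05:37–16:11 = 10 h 34 min; less 30 min break → 10 h 4 min
Sat: 08:28–16:04 = 7 h 36 min; less 30 min break → 7 h 6 min
Total worked: 45 h 11 min = 2711 min.
Regular 44 h 0 min = 2640 min at €47.50/h; overtime 1 h 11 min = 71 min at €71.25/h.
Pay = (2640 × €47.50 + 71 × €71.25) ÷ 60 = €2174.31.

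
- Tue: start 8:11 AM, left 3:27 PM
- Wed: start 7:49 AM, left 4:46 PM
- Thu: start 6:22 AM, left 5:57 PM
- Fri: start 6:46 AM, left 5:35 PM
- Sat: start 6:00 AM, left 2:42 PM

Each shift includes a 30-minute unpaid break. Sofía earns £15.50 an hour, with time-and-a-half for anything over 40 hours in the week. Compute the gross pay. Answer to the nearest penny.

Tue: 8:11 AM–3:27 PM = 7 h 16 min; less 30 min break → 6 h 46 min
Wed: 7:49 AM–4:46 PM = 8 h 57 min; less 30 min break → 8 h 27 min
Thu: 6:22 AM–5:57 PM = 11 h 35 min; less 30 min break → 11 h 5 min
Fri: 6:46 AM–5:35 PM = 10 h 49 min; less 30 min break → 10 h 19 min
Sat: 6:00 AM–2:42 PM = 8 h 42 min; less 30 min break → 8 h 12 min
Total worked: 44 h 49 min = 2689 min.
Regular 40 h 0 min = 2400 min at £15.50/h; overtime 4 h 49 min = 289 min at £23.25/h.
Pay = (2400 × £15.50 + 289 × £23.25) ÷ 60 = £731.99.

£731.99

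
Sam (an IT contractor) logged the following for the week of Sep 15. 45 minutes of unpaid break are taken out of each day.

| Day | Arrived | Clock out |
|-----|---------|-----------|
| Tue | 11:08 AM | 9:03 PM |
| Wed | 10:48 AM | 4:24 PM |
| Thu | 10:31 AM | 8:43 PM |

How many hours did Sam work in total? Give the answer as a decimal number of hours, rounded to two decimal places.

23.47 hours

Tue: 11:08 AM–9:03 PM = 9 h 55 min; less 45 min break → 9 h 10 min
Wed: 10:48 AM–4:24 PM = 5 h 36 min; less 45 min break → 4 h 51 min
Thu: 10:31 AM–8:43 PM = 10 h 12 min; less 45 min break → 9 h 27 min
Total: 9 h 10 min + 4 h 51 min + 9 h 27 min = 23 h 28 min.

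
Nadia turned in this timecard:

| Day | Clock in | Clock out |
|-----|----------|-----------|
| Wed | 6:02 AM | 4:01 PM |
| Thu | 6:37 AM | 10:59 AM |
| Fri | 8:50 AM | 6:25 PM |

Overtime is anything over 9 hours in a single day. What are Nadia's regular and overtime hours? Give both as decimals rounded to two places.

Wed: 6:02 AM–4:01 PM = 9 h 59 min
Thu: 6:37 AM–10:59 AM = 4 h 22 min
Fri: 8:50 AM–6:25 PM = 9 h 35 min
Wed reg 9 h 0 min / OT 0 h 59 min; Thu reg 4 h 22 min / OT 0 h 0 min; Fri reg 9 h 0 min / OT 0 h 35 min.
Totals: regular 22 h 22 min, overtime 1 h 34 min.

Regular 22.37 hours, overtime 1.57 hours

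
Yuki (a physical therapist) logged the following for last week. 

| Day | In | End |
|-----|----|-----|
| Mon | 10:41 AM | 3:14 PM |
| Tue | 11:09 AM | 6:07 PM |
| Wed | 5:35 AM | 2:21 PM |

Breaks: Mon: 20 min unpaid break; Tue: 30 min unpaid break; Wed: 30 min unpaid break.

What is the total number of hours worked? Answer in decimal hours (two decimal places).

18.95 hours

Mon: 10:41 AM–3:14 PM = 4 h 33 min; less 20 min break → 4 h 13 min
Tue: 11:09 AM–6:07 PM = 6 h 58 min; less 30 min break → 6 h 28 min
Wed: 5:35 AM–2:21 PM = 8 h 46 min; less 30 min break → 8 h 16 min
Total: 4 h 13 min + 6 h 28 min + 8 h 16 min = 18 h 57 min.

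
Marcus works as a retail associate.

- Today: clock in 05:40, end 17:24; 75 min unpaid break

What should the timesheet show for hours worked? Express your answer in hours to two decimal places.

10.48 hours

Today: 05:40–17:24 = 11 h 44 min; less 75 min break → 10 h 29 min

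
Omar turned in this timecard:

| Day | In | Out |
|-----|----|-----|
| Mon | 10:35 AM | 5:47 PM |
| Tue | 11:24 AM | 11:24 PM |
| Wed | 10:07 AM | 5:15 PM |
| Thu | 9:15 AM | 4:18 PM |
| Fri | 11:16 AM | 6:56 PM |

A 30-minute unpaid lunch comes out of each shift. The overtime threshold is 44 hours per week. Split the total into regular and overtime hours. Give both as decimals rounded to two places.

Mon: 10:35 AM–5:47 PM = 7 h 12 min; less 30 min break → 6 h 42 min
Tue: 11:24 AM–11:24 PM = 12 h 0 min; less 30 min break → 11 h 30 min
Wed: 10:07 AM–5:15 PM = 7 h 8 min; less 30 min break → 6 h 38 min
Thu: 9:15 AM–4:18 PM = 7 h 3 min; less 30 min break → 6 h 33 min
Fri: 11:16 AM–6:56 PM = 7 h 40 min; less 30 min break → 7 h 10 min
Total worked: 38 h 33 min = 38.55 h.
Threshold 44 h → overtime 0 h 0 min, regular 38 h 33 min.

Regular 38.55 hours, overtime 0.00 hours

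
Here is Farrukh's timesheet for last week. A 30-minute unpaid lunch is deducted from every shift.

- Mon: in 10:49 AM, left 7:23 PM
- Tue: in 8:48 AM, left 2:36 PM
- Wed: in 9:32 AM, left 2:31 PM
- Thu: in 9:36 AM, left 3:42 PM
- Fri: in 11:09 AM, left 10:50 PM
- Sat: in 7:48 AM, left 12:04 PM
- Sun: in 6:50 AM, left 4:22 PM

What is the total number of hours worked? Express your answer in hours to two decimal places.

47.43 hours

Mon: 10:49 AM–7:23 PM = 8 h 34 min; less 30 min break → 8 h 4 min
Tue: 8:48 AM–2:36 PM = 5 h 48 min; less 30 min break → 5 h 18 min
Wed: 9:32 AM–2:31 PM = 4 h 59 min; less 30 min break → 4 h 29 min
Thu: 9:36 AM–3:42 PM = 6 h 6 min; less 30 min break → 5 h 36 min
Fri: 11:09 AM–10:50 PM = 11 h 41 min; less 30 min break → 11 h 11 min
Sat: 7:48 AM–12:04 PM = 4 h 16 min; less 30 min break → 3 h 46 min
Sun: 6:50 AM–4:22 PM = 9 h 32 min; less 30 min break → 9 h 2 min
Total: 8 h 4 min + 5 h 18 min + 4 h 29 min + 5 h 36 min + 11 h 11 min + 3 h 46 min + 9 h 2 min = 47 h 26 min.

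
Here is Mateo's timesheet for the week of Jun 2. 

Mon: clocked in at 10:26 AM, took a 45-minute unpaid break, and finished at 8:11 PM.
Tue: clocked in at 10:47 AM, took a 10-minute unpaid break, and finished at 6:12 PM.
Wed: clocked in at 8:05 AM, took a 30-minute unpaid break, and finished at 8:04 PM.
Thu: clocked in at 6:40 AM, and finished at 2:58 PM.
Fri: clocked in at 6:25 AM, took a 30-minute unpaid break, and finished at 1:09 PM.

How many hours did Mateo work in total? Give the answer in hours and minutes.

42 h 16 min

Mon: 10:26 AM–8:11 PM = 9 h 45 min; less 45 min break → 9 h 0 min
Tue: 10:47 AM–6:12 PM = 7 h 25 min; less 10 min break → 7 h 15 min
Wed: 8:05 AM–8:04 PM = 11 h 59 min; less 30 min break → 11 h 29 min
Thu: 6:40 AM–2:58 PM = 8 h 18 min
Fri: 6:25 AM–1:09 PM = 6 h 44 min; less 30 min break → 6 h 14 min
Total: 9 h 0 min + 7 h 15 min + 11 h 29 min + 8 h 18 min + 6 h 14 min = 42 h 16 min.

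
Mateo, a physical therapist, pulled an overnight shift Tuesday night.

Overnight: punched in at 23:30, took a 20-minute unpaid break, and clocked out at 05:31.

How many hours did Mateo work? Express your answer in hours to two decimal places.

5.68 hours

Overnight: 23:30 → midnight = 0 h 30 min; midnight → 05:31 = 5 h 31 min; span 6 h 1 min; less 20 min break → 5 h 41 min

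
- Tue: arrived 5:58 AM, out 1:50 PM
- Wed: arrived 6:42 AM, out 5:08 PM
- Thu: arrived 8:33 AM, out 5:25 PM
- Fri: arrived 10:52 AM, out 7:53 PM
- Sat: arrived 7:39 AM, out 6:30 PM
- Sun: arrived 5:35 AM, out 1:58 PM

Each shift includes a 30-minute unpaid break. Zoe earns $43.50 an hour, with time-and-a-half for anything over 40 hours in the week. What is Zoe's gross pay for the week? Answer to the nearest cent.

Tue: 5:58 AM–1:50 PM = 7 h 52 min; less 30 min break → 7 h 22 min
Wed: 6:42 AM–5:08 PM = 10 h 26 min; less 30 min break → 9 h 56 min
Thu: 8:33 AM–5:25 PM = 8 h 52 min; less 30 min break → 8 h 22 min
Fri: 10:52 AM–7:53 PM = 9 h 1 min; less 30 min break → 8 h 31 min
Sat: 7:39 AM–6:30 PM = 10 h 51 min; less 30 min break → 10 h 21 min
Sun: 5:35 AM–1:58 PM = 8 h 23 min; less 30 min break → 7 h 53 min
Total worked: 52 h 25 min = 3145 min.
Regular 40 h 0 min = 2400 min at $43.50/h; overtime 12 h 25 min = 745 min at $65.25/h.
Pay = (2400 × $43.50 + 745 × $65.25) ÷ 60 = $2550.19.

$2550.19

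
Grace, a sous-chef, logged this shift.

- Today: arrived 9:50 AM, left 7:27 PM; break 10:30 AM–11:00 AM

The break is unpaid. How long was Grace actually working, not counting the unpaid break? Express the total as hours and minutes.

Today: 9:50 AM–7:27 PM = 9 h 37 min; less 30 min break → 9 h 7 min

9 h 7 min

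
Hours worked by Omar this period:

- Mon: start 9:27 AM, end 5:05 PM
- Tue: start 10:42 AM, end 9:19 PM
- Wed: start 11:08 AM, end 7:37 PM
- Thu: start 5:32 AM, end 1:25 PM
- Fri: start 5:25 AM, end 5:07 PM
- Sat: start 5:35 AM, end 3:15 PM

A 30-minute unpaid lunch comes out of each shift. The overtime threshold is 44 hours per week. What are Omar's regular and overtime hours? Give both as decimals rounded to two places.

Mon: 9:27 AM–5:05 PM = 7 h 38 min; less 30 min break → 7 h 8 min
Tue: 10:42 AM–9:19 PM = 10 h 37 min; less 30 min break → 10 h 7 min
Wed: 11:08 AM–7:37 PM = 8 h 29 min; less 30 min break → 7 h 59 min
Thu: 5:32 AM–1:25 PM = 7 h 53 min; less 30 min break → 7 h 23 min
Fri: 5:25 AM–5:07 PM = 11 h 42 min; less 30 min break → 11 h 12 min
Sat: 5:35 AM–3:15 PM = 9 h 40 min; less 30 min break → 9 h 10 min
Total worked: 52 h 59 min = 52.98 h.
Threshold 44 h → overtime 8 h 59 min, regular 44 h 0 min.

Regular 44.00 hours, overtime 8.98 hours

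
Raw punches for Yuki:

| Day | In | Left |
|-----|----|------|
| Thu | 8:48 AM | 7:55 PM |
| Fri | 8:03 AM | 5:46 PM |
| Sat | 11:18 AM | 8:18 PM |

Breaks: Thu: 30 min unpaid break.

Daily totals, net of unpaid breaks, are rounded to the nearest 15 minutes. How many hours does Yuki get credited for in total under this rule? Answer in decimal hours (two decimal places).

Thu: 8:48 AM–7:55 PM = 11 h 7 min − 30 min = 10 h 37 min → rounds to 10 h 30 min
Fri: 8:03 AM–5:46 PM = 9 h 43 min → rounds to 9 h 45 min
Sat: 11:18 AM–8:18 PM = 9 h 0 min → rounds to 9 h 0 min
Total credited: 29 h 15 min.

29.25 hours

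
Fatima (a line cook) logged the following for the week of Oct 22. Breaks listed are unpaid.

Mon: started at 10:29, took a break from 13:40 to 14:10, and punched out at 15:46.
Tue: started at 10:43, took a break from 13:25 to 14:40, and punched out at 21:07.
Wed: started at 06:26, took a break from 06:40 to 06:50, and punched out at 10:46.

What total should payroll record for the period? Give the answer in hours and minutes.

18 h 6 min

Mon: 10:29–15:46 = 5 h 17 min; less 30 min break → 4 h 47 min
Tue: 10:43–21:07 = 10 h 24 min; less 75 min break → 9 h 9 min
Wed: 06:26–10:46 = 4 h 20 min; less 10 min break → 4 h 10 min
Total: 4 h 47 min + 9 h 9 min + 4 h 10 min = 18 h 6 min.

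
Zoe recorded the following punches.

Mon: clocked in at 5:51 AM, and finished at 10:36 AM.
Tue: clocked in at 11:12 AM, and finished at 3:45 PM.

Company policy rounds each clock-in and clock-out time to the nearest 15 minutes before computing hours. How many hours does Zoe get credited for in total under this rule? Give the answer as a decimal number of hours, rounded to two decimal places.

Mon: in 5:51 AM→5:45 AM, out 10:36 AM→10:30 AM; 4 h 45 min
Tue: in 11:12 AM→11:15 AM, out 3:45 PM→3:45 PM; 4 h 30 min
Total credited: 9 h 15 min.

9.25 hours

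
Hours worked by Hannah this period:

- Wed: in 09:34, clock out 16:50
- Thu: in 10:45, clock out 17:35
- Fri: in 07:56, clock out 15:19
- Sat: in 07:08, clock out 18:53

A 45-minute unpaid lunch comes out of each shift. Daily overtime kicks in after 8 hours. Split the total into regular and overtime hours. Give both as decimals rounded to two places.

Regular 27.23 hours, overtime 3.00 hours

Wed: 09:34–16:50 = 7 h 16 min; less 45 min break → 6 h 31 min
Thu: 10:45–17:35 = 6 h 50 min; less 45 min break → 6 h 5 min
Fri: 07:56–15:19 = 7 h 23 min; less 45 min break → 6 h 38 min
Sat: 07:08–18:53 = 11 h 45 min; less 45 min break → 11 h 0 min
Wed reg 6 h 31 min / OT 0 h 0 min; Thu reg 6 h 5 min / OT 0 h 0 min; Fri reg 6 h 38 min / OT 0 h 0 min; Sat reg 8 h 0 min / OT 3 h 0 min.
Totals: regular 27 h 14 min, overtime 3 h 0 min.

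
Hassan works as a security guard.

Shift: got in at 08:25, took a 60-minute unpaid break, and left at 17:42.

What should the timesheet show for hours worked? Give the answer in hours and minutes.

Shift: 08:25–17:42 = 9 h 17 min; less 60 min break → 8 h 17 min

8 h 17 min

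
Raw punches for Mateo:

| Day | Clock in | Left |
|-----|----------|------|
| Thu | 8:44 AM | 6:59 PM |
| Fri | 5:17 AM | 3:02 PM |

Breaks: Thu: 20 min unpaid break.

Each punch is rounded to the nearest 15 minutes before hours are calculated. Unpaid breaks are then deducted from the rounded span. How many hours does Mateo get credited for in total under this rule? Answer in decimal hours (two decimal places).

19.67 hours

Thu: in 8:44 AM→8:45 AM, out 6:59 PM→7:00 PM; 10 h 15 min − 20 min = 9 h 55 min
Fri: in 5:17 AM→5:15 AM, out 3:02 PM→3:00 PM; 9 h 45 min
Total credited: 19 h 40 min.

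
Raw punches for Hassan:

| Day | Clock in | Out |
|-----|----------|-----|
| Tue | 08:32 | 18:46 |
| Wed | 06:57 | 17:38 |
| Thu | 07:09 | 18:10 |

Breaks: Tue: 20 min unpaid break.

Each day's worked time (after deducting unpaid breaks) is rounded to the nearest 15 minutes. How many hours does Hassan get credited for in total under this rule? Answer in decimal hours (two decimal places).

Tue: 08:32–18:46 = 10 h 14 min − 20 min = 9 h 54 min → rounds to 10 h 0 min
Wed: 06:57–17:38 = 10 h 41 min → rounds to 10 h 45 min
Thu: 07:09–18:10 = 11 h 1 min → rounds to 11 h 0 min
Total credited: 31 h 45 min.

31.75 hours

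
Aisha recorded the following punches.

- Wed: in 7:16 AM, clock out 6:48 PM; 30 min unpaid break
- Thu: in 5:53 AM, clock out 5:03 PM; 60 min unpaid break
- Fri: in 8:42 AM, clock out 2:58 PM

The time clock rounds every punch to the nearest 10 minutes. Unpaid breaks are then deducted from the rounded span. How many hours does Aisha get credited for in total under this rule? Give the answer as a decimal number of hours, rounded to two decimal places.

Wed: in 7:16 AM→7:20 AM, out 6:48 PM→6:50 PM; 11 h 30 min − 30 min = 11 h 0 min
Thu: in 5:53 AM→5:50 AM, out 5:03 PM→5:00 PM; 11 h 10 min − 60 min = 10 h 10 min
Fri: in 8:42 AM→8:40 AM, out 2:58 PM→3:00 PM; 6 h 20 min
Total credited: 27 h 30 min.

27.50 hours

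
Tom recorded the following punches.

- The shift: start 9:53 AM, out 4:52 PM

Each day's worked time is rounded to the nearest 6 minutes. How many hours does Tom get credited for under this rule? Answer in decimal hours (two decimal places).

7.00 hours

The shift: 9:53 AM–4:52 PM = 6 h 59 min → rounds to 7 h 0 min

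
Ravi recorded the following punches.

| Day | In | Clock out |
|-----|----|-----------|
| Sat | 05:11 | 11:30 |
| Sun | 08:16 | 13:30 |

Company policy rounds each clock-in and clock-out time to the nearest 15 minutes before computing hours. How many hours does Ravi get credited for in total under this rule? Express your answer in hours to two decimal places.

11.50 hours

Sat: in 05:11→05:15, out 11:30→11:30; 6 h 15 min
Sun: in 08:16→08:15, out 13:30→13:30; 5 h 15 min
Total credited: 11 h 30 min.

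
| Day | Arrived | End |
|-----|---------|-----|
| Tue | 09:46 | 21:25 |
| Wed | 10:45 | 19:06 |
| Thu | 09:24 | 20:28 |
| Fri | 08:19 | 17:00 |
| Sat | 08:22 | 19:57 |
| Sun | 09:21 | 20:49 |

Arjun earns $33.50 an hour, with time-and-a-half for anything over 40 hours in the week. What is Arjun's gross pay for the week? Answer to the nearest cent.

Tue: 09:46–21:25 = 11 h 39 min
Wed: 10:45–19:06 = 8 h 21 min
Thu: 09:24–20:28 = 11 h 4 min
Fri: 08:19–17:00 = 8 h 41 min
Sat: 08:22–19:57 = 11 h 35 min
Sun: 09:21–20:49 = 11 h 28 min
Total worked: 62 h 48 min = 3768 min.
Regular 40 h 0 min = 2400 min at $33.50/h; overtime 22 h 48 min = 1368 min at $50.25/h.
Pay = (2400 × $33.50 + 1368 × $50.25) ÷ 60 = $2485.70.

$2485.70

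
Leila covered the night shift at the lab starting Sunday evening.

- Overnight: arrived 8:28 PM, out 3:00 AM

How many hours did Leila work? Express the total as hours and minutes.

Overnight: 8:28 PM → midnight = 3 h 32 min; midnight → 3:00 AM = 3 h 0 min; span 6 h 32 min

6 h 32 min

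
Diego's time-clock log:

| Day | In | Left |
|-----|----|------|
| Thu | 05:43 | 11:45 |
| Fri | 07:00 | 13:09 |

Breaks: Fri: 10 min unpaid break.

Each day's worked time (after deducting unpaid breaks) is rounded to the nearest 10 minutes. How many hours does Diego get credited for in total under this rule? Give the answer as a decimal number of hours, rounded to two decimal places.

12.00 hours

Thu: 05:43–11:45 = 6 h 2 min → rounds to 6 h 0 min
Fri: 07:00–13:09 = 6 h 9 min − 10 min = 5 h 59 min → rounds to 6 h 0 min
Total credited: 12 h 0 min.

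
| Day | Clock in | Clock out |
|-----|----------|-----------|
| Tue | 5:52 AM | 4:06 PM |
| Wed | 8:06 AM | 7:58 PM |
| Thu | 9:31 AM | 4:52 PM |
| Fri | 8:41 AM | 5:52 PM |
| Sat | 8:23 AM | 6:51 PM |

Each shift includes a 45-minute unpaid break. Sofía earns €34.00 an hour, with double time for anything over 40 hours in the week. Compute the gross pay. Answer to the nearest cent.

Tue: 5:52 AM–4:06 PM = 10 h 14 min; less 45 min break → 9 h 29 min
Wed: 8:06 AM–7:58 PM = 11 h 52 min; less 45 min break → 11 h 7 min
Thu: 9:31 AM–4:52 PM = 7 h 21 min; less 45 min break → 6 h 36 min
Fri: 8:41 AM–5:52 PM = 9 h 11 min; less 45 min break → 8 h 26 min
Sat: 8:23 AM–6:51 PM = 10 h 28 min; less 45 min break → 9 h 43 min
Total worked: 45 h 21 min = 2721 min.
Regular 40 h 0 min = 2400 min at €34.00/h; overtime 5 h 21 min = 321 min at €68.00/h.
Pay = (2400 × €34.00 + 321 × €68.00) ÷ 60 = €1723.80.

€1723.80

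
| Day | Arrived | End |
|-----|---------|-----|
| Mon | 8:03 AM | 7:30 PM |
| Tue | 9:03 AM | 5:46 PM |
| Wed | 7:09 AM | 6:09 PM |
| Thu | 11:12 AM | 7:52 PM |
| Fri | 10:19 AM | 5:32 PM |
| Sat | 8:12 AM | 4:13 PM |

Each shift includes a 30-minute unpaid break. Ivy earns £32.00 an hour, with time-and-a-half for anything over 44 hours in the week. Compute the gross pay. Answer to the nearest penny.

£1795.20

Mon: 8:03 AM–7:30 PM = 11 h 27 min; less 30 min break → 10 h 57 min
Tue: 9:03 AM–5:46 PM = 8 h 43 min; less 30 min break → 8 h 13 min
Wed: 7:09 AM–6:09 PM = 11 h 0 min; less 30 min break → 10 h 30 min
Thu: 11:12 AM–7:52 PM = 8 h 40 min; less 30 min break → 8 h 10 min
Fri: 10:19 AM–5:32 PM = 7 h 13 min; less 30 min break → 6 h 43 min
Sat: 8:12 AM–4:13 PM = 8 h 1 min; less 30 min break → 7 h 31 min
Total worked: 52 h 4 min = 3124 min.
Regular 44 h 0 min = 2640 min at £32.00/h; overtime 8 h 4 min = 484 min at £48.00/h.
Pay = (2640 × £32.00 + 484 × £48.00) ÷ 60 = £1795.20.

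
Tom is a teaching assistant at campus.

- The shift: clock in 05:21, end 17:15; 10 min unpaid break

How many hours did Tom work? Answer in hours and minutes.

11 h 44 min

The shift: 05:21–17:15 = 11 h 54 min; less 10 min break → 11 h 44 min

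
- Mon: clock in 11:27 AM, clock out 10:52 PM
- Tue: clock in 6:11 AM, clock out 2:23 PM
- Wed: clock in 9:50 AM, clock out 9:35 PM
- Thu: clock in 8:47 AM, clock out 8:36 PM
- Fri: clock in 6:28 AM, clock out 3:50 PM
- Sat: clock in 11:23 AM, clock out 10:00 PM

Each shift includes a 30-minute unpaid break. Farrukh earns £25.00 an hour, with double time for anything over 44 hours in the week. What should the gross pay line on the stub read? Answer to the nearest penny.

£1908.33

Mon: 11:27 AM–10:52 PM = 11 h 25 min; less 30 min break → 10 h 55 min
Tue: 6:11 AM–2:23 PM = 8 h 12 min; less 30 min break → 7 h 42 min
Wed: 9:50 AM–9:35 PM = 11 h 45 min; less 30 min break → 11 h 15 min
Thu: 8:47 AM–8:36 PM = 11 h 49 min; less 30 min break → 11 h 19 min
Fri: 6:28 AM–3:50 PM = 9 h 22 min; less 30 min break → 8 h 52 min
Sat: 11:23 AM–10:00 PM = 10 h 37 min; less 30 min break → 10 h 7 min
Total worked: 60 h 10 min = 3610 min.
Regular 44 h 0 min = 2640 min at £25.00/h; overtime 16 h 10 min = 970 min at £50.00/h.
Pay = (2640 × £25.00 + 970 × £50.00) ÷ 60 = £1908.33.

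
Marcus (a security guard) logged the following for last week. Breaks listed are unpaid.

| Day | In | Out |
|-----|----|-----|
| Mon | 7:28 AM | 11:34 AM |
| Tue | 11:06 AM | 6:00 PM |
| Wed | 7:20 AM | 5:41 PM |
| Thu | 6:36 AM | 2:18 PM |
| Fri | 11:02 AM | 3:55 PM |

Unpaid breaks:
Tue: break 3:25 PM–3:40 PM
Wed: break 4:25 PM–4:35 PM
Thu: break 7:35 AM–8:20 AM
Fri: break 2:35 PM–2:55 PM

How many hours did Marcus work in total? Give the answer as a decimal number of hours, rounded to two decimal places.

32.43 hours

Mon: 7:28 AM–11:34 AM = 4 h 6 min
Tue: 11:06 AM–6:00 PM = 6 h 54 min; less 15 min break → 6 h 39 min
Wed: 7:20 AM–5:41 PM = 10 h 21 min; less 10 min break → 10 h 11 min
Thu: 6:36 AM–2:18 PM = 7 h 42 min; less 45 min break → 6 h 57 min
Fri: 11:02 AM–3:55 PM = 4 h 53 min; less 20 min break → 4 h 33 min
Total: 4 h 6 min + 6 h 39 min + 10 h 11 min + 6 h 57 min + 4 h 33 min = 32 h 26 min.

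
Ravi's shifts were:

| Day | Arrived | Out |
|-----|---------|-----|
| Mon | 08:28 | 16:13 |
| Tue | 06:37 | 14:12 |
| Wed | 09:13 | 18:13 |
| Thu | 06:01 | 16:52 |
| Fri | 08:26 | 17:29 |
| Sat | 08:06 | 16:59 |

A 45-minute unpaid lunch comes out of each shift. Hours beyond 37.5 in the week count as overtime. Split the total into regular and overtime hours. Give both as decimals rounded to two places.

Regular 37.50 hours, overtime 11.12 hours

Mon: 08:28–16:13 = 7 h 45 min; less 45 min break → 7 h 0 min
Tue: 06:37–14:12 = 7 h 35 min; less 45 min break → 6 h 50 min
Wed: 09:13–18:13 = 9 h 0 min; less 45 min break → 8 h 15 min
Thu: 06:01–16:52 = 10 h 51 min; less 45 min break → 10 h 6 min
Fri: 08:26–17:29 = 9 h 3 min; less 45 min break → 8 h 18 min
Sat: 08:06–16:59 = 8 h 53 min; less 45 min break → 8 h 8 min
Total worked: 48 h 37 min = 48.62 h.
Threshold 37.5 h → overtime 11 h 7 min, regular 37 h 30 min.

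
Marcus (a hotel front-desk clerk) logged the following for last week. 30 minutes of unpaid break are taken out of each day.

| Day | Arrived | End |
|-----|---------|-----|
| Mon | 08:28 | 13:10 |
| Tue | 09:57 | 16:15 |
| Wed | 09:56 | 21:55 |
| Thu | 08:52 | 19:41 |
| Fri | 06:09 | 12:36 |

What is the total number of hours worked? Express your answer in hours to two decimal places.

37.75 hours

Mon: 08:28–13:10 = 4 h 42 min; less 30 min break → 4 h 12 min
Tue: 09:57–16:15 = 6 h 18 min; less 30 min break → 5 h 48 min
Wed: 09:56–21:55 = 11 h 59 min; less 30 min break → 11 h 29 min
Thu: 08:52–19:41 = 10 h 49 min; less 30 min break → 10 h 19 min
Fri: 06:09–12:36 = 6 h 27 min; less 30 min break → 5 h 57 min
Total: 4 h 12 min + 5 h 48 min + 11 h 29 min + 10 h 19 min + 5 h 57 min = 37 h 45 min.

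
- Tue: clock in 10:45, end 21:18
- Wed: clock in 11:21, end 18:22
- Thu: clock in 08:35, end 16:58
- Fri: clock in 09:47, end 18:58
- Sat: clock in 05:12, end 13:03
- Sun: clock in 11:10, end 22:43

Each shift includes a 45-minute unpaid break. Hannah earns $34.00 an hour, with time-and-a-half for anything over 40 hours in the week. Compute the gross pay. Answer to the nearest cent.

Tue: 10:45–21:18 = 10 h 33 min; less 45 min break → 9 h 48 min
Wed: 11:21–18:22 = 7 h 1 min; less 45 min break → 6 h 16 min
Thu: 08:35–16:58 = 8 h 23 min; less 45 min break → 7 h 38 min
Fri: 09:47–18:58 = 9 h 11 min; less 45 min break → 8 h 26 min
Sat: 05:12–13:03 = 7 h 51 min; less 45 min break → 7 h 6 min
Sun: 11:10–22:43 = 11 h 33 min; less 45 min break → 10 h 48 min
Total worked: 50 h 2 min = 3002 min.
Regular 40 h 0 min = 2400 min at $34.00/h; overtime 10 h 2 min = 602 min at $51.00/h.
Pay = (2400 × $34.00 + 602 × $51.00) ÷ 60 = $1871.70.

$1871.70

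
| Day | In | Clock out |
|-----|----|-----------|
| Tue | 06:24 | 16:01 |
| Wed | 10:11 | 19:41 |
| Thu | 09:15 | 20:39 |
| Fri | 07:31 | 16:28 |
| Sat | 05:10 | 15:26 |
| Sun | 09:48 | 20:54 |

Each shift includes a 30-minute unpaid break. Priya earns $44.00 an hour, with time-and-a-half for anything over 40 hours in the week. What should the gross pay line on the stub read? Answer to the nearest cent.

Tue: 06:24–16:01 = 9 h 37 min; less 30 min break → 9 h 7 min
Wed: 10:11–19:41 = 9 h 30 min; less 30 min break → 9 h 0 min
Thu: 09:15–20:39 = 11 h 24 min; less 30 min break → 10 h 54 min
Fri: 07:31–16:28 = 8 h 57 min; less 30 min break → 8 h 27 min
Sat: 05:10–15:26 = 10 h 16 min; less 30 min break → 9 h 46 min
Sun: 09:48–20:54 = 11 h 6 min; less 30 min break → 10 h 36 min
Total worked: 57 h 50 min = 3470 min.
Regular 40 h 0 min = 2400 min at $44.00/h; overtime 17 h 50 min = 1070 min at $66.00/h.
Pay = (2400 × $44.00 + 1070 × $66.00) ÷ 60 = $2937.00.

$2937.00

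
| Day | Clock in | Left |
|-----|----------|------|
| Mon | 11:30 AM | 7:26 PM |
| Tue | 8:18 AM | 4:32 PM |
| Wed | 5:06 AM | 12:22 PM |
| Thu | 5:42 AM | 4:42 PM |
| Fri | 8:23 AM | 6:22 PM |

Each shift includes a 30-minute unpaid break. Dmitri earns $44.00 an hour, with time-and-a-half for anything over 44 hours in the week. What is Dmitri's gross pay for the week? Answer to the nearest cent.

$1844.33

Mon: 11:30 AM–7:26 PM = 7 h 56 min; less 30 min break → 7 h 26 min
Tue: 8:18 AM–4:32 PM = 8 h 14 min; less 30 min break → 7 h 44 min
Wed: 5:06 AM–12:22 PM = 7 h 16 min; less 30 min break → 6 h 46 min
Thu: 5:42 AM–4:42 PM = 11 h 0 min; less 30 min break → 10 h 30 min
Fri: 8:23 AM–6:22 PM = 9 h 59 min; less 30 min break → 9 h 29 min
Total worked: 41 h 55 min = 2515 min.
Regular 41 h 55 min = 2515 min at $44.00/h; overtime 0 h 0 min = 0 min at $66.00/h.
Pay = (2515 × $44.00 + 0 × $66.00) ÷ 60 = $1844.33.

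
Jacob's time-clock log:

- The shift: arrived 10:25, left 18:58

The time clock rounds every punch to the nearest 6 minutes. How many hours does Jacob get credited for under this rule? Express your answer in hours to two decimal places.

8.60 hours

The shift: in 10:25→10:24, out 18:58→19:00; 8 h 36 min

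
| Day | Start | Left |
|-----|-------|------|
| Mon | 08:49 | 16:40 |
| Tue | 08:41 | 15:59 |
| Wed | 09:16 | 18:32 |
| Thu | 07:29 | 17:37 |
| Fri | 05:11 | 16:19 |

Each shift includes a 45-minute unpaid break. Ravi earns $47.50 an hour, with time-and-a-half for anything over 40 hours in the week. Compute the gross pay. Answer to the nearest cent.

$2037.75

Mon: 08:49–16:40 = 7 h 51 min; less 45 min break → 7 h 6 min
Tue: 08:41–15:59 = 7 h 18 min; less 45 min break → 6 h 33 min
Wed: 09:16–18:32 = 9 h 16 min; less 45 min break → 8 h 31 min
Thu: 07:29–17:37 = 10 h 8 min; less 45 min break → 9 h 23 min
Fri: 05:11–16:19 = 11 h 8 min; less 45 min break → 10 h 23 min
Total worked: 41 h 56 min = 2516 min.
Regular 40 h 0 min = 2400 min at $47.50/h; overtime 1 h 56 min = 116 min at $71.25/h.
Pay = (2400 × $47.50 + 116 × $71.25) ÷ 60 = $2037.75.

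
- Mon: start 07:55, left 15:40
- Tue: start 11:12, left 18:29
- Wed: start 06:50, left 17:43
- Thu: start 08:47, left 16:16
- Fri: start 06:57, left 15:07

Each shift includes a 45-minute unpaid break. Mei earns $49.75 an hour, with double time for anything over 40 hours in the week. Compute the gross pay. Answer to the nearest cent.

$1881.38

Mon: 07:55–15:40 = 7 h 45 min; less 45 min break → 7 h 0 min
Tue: 11:12–18:29 = 7 h 17 min; less 45 min break → 6 h 32 min
Wed: 06:50–17:43 = 10 h 53 min; less 45 min break → 10 h 8 min
Thu: 08:47–16:16 = 7 h 29 min; less 45 min break → 6 h 44 min
Fri: 06:57–15:07 = 8 h 10 min; less 45 min break → 7 h 25 min
Total worked: 37 h 49 min = 2269 min.
Regular 37 h 49 min = 2269 min at $49.75/h; overtime 0 h 0 min = 0 min at $99.50/h.
Pay = (2269 × $49.75 + 0 × $99.50) ÷ 60 = $1881.38.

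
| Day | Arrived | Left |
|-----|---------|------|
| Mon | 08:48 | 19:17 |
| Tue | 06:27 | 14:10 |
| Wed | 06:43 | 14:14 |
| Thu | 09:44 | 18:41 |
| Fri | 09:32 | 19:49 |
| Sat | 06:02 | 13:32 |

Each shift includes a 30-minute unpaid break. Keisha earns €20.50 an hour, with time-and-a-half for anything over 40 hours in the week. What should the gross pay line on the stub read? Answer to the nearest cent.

€1110.59

Mon: 08:48–19:17 = 10 h 29 min; less 30 min break → 9 h 59 min
Tue: 06:27–14:10 = 7 h 43 min; less 30 min break → 7 h 13 min
Wed: 06:43–14:14 = 7 h 31 min; less 30 min break → 7 h 1 min
Thu: 09:44–18:41 = 8 h 57 min; less 30 min break → 8 h 27 min
Fri: 09:32–19:49 = 10 h 17 min; less 30 min break → 9 h 47 min
Sat: 06:02–13:32 = 7 h 30 min; less 30 min break → 7 h 0 min
Total worked: 49 h 27 min = 2967 min.
Regular 40 h 0 min = 2400 min at €20.50/h; overtime 9 h 27 min = 567 min at €30.75/h.
Pay = (2400 × €20.50 + 567 × €30.75) ÷ 60 = €1110.59.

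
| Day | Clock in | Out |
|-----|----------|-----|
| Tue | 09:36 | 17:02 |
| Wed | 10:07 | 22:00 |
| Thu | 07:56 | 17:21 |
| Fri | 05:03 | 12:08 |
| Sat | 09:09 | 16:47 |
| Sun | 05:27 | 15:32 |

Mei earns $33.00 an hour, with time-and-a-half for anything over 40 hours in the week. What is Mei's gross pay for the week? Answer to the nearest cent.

$1989.90

Tue: 09:36–17:02 = 7 h 26 min
Wed: 10:07–22:00 = 11 h 53 min
Thu: 07:56–17:21 = 9 h 25 min
Fri: 05:03–12:08 = 7 h 5 min
Sat: 09:09–16:47 = 7 h 38 min
Sun: 05:27–15:32 = 10 h 5 min
Total worked: 53 h 32 min = 3212 min.
Regular 40 h 0 min = 2400 min at $33.00/h; overtime 13 h 32 min = 812 min at $49.50/h.
Pay = (2400 × $33.00 + 812 × $49.50) ÷ 60 = $1989.90.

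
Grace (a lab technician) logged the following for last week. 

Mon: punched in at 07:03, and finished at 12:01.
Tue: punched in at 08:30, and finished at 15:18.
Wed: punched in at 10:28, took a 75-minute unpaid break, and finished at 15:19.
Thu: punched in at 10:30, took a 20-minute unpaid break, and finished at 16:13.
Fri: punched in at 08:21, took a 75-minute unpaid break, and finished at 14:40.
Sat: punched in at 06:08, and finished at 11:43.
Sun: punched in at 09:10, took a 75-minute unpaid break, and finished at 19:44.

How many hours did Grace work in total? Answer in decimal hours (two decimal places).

Mon: 07:03–12:01 = 4 h 58 min
Tue: 08:30–15:18 = 6 h 48 min
Wed: 10:28–15:19 = 4 h 51 min; less 75 min break → 3 h 36 min
Thu: 10:30–16:13 = 5 h 43 min; less 20 min break → 5 h 23 min
Fri: 08:21–14:40 = 6 h 19 min; less 75 min break → 5 h 4 min
Sat: 06:08–11:43 = 5 h 35 min
Sun: 09:10–19:44 = 10 h 34 min; less 75 min break → 9 h 19 min
Total: 4 h 58 min + 6 h 48 min + 3 h 36 min + 5 h 23 min + 5 h 4 min + 5 h 35 min + 9 h 19 min = 40 h 43 min.

40.72 hours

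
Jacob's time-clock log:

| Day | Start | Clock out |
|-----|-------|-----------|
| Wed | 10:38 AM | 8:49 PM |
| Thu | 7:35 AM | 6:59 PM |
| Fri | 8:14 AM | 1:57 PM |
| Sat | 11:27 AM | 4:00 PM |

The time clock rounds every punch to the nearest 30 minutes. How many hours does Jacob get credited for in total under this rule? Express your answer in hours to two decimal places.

Wed: in 10:38 AM→10:30 AM, out 8:49 PM→9:00 PM; 10 h 30 min
Thu: in 7:35 AM→7:30 AM, out 6:59 PM→7:00 PM; 11 h 30 min
Fri: in 8:14 AM→8:00 AM, out 1:57 PM→2:00 PM; 6 h 0 min
Sat: in 11:27 AM→11:30 AM, out 4:00 PM→4:00 PM; 4 h 30 min
Total credited: 32 h 30 min.

32.50 hours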